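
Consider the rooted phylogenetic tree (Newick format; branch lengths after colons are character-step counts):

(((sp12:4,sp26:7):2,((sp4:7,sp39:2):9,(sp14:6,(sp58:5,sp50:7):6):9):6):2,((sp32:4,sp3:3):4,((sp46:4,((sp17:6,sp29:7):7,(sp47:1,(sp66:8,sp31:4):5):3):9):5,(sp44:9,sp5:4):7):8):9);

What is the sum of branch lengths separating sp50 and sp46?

56

The path runs sp50 → … → MRCA → … → sp46; the MRCA is the root of the tree.
Branch lengths along that path: 7 + 6 + 9 + 6 + 2 + 9 + 8 + 5 + 4 = 56.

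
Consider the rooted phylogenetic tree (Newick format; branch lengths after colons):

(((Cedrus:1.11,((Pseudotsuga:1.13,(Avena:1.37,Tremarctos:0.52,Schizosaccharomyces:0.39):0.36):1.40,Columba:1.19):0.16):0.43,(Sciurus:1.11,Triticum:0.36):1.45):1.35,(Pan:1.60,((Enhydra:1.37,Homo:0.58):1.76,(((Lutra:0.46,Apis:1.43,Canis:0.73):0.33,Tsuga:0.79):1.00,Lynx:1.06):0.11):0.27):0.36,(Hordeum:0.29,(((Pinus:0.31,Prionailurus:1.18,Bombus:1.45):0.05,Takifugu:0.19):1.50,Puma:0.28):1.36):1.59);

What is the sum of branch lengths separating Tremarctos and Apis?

7.72

The path runs Tremarctos → … → MRCA → … → Apis; the MRCA is the root of the tree.
Branch lengths along that path: 0.52 + 0.36 + 1.40 + 0.16 + 0.43 + 1.35 + 0.36 + 0.27 + 0.11 + 1.00 + 0.33 + 1.43 = 7.72.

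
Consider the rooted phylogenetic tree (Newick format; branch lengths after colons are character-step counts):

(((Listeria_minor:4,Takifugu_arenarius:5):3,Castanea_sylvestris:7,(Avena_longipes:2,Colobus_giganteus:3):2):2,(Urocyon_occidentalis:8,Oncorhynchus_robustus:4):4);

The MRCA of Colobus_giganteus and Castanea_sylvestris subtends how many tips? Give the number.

The MRCA of Colobus_giganteus and Castanea_sylvestris is the node subtending ((Listeria_minor,Takifugu_arenarius),Castanea_sylvestris,(Avena_longipes,Colobus_giganteus)).
That clade contains 5 terminal taxa: Avena_longipes, Castanea_sylvestris, Colobus_giganteus, Listeria_minor, Takifugu_arenarius.

5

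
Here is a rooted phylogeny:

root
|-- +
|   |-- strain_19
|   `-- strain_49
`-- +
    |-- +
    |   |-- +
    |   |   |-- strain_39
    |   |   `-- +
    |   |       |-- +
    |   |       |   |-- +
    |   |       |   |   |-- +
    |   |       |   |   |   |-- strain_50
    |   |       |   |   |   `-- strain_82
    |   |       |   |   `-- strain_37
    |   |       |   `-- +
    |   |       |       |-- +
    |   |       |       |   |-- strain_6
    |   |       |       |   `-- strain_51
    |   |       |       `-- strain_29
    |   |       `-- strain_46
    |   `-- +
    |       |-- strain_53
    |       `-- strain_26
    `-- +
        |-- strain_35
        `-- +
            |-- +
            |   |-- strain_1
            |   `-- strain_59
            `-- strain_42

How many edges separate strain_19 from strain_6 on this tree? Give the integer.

The MRCA of strain_19 and strain_6 is the root of the tree.
From strain_19 up to that node: 2 branches. From strain_6 up to the same node: 8 branches. Total: 2 + 8 = 10.

10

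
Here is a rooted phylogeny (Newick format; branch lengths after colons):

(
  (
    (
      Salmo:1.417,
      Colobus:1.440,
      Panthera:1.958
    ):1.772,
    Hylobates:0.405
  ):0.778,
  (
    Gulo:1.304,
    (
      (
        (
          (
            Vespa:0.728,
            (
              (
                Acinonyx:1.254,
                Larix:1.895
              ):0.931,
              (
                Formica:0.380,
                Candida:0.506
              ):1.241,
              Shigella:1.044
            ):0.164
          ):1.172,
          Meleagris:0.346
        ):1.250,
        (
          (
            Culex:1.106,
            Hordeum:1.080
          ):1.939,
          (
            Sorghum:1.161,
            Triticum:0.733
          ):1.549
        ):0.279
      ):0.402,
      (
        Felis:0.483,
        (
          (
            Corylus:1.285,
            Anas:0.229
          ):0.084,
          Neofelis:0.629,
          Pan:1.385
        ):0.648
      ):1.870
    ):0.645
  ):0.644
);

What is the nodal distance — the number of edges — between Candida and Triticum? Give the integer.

The MRCA of Candida and Triticum is the node subtending (((Vespa,((Acinonyx,Larix),(Formica,Candida),Shigella)),Meleagris),((Culex,Hordeum),(Sorghum,Triticum))).
From Candida up to that node: 5 branches. From Triticum up to the same node: 3 branches. Total: 5 + 3 = 8.

8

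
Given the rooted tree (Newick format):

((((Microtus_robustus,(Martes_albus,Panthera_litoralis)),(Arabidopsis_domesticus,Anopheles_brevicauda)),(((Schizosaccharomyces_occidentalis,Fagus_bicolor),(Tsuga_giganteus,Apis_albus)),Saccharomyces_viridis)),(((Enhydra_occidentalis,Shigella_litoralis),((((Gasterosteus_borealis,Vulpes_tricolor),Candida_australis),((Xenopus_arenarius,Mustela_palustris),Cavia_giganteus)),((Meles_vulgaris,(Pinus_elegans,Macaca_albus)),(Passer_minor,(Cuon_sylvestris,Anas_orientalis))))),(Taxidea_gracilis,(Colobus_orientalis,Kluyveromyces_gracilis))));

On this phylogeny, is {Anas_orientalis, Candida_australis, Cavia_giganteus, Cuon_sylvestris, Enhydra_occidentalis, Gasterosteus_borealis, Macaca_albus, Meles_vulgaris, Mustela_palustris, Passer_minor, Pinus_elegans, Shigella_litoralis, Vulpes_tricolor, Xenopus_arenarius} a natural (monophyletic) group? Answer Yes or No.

Yes

The most recent common ancestor of these taxa subtends ((Enhydra_occidentalis,Shigella_litoralis),((((Gasterosteus_borealis,Vulpes_tricolor),Candida_australis),((Xenopus_arenarius,Mustela_palustris),Cavia_giganteus)),((Meles_vulgaris,(Pinus_elegans,Macaca_albus)),(Passer_minor,(Cuon_sylvestris,Anas_orientalis))))).
That clade has exactly 14 tips — every listed taxon and nothing else — so the group is monophyletic.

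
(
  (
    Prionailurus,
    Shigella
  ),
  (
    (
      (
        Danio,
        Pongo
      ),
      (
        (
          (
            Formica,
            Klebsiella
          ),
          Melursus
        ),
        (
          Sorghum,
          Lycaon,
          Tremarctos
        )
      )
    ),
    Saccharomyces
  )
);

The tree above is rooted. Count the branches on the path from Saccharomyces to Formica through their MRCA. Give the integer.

6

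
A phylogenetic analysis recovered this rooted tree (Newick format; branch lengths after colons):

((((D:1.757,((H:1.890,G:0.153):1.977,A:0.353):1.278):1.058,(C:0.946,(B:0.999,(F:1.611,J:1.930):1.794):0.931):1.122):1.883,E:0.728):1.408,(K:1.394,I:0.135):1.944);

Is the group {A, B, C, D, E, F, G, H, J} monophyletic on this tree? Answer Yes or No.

Yes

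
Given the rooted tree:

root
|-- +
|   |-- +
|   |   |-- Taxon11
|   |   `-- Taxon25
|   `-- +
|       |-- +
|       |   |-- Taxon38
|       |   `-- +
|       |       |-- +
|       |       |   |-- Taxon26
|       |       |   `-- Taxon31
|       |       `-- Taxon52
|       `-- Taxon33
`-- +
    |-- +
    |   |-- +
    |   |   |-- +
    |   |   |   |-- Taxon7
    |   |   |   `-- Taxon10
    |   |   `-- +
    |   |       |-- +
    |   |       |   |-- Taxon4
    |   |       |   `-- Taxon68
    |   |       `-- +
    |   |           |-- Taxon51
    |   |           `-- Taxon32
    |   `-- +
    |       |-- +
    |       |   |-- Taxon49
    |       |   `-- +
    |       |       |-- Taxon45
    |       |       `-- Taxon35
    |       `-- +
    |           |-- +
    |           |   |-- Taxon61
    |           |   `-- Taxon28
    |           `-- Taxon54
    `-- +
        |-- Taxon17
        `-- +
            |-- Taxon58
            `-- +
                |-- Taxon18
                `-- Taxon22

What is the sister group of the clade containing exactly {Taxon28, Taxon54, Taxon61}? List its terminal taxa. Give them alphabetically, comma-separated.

Taxon35, Taxon45, Taxon49

The clade containing exactly {Taxon28, Taxon54, Taxon61} attaches to the tree at the node subtending ((Taxon49,(Taxon45,Taxon35)),((Taxon61,Taxon28),Taxon54)).
The other lineage descending from that same node — the sister group — is (Taxon49,(Taxon45,Taxon35)); its 3 tips in alphabetical order are the answer.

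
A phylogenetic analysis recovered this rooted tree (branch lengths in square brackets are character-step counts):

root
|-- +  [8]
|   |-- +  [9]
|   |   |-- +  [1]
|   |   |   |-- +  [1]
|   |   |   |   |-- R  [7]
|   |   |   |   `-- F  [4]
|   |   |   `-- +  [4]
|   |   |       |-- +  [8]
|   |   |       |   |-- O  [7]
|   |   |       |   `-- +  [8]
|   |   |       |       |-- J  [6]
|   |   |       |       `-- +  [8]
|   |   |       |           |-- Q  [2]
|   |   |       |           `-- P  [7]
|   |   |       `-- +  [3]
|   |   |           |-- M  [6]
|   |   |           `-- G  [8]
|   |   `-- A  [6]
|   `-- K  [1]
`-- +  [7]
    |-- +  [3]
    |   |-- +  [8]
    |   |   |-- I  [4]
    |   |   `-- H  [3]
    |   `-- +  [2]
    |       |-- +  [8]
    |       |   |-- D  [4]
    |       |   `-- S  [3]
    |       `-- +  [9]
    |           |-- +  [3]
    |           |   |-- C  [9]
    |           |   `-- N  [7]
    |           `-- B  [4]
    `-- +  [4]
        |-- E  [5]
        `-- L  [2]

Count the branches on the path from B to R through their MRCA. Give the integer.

10

The MRCA of B and R is the root of the tree.
From B up to that node: 5 branches. From R up to the same node: 5 branches. Total: 5 + 5 = 10.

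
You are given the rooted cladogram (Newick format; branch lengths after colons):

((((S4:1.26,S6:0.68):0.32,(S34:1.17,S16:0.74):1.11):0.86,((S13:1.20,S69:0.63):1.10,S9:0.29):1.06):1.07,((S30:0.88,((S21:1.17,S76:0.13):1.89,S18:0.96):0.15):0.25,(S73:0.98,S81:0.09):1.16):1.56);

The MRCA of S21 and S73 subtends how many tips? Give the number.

6

The MRCA of S21 and S73 is the node subtending ((S30,((S21,S76),S18)),(S73,S81)).
That clade contains 6 terminal taxa: S18, S21, S30, S73, S76, S81.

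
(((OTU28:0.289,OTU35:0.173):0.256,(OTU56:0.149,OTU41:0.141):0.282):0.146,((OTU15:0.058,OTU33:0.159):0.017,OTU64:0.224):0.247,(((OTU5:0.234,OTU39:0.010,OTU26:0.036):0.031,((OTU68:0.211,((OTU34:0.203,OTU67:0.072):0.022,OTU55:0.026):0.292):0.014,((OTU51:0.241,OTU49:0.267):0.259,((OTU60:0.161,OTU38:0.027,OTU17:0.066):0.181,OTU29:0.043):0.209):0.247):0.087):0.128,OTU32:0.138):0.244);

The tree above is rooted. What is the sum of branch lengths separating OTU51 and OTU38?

The path runs OTU51 → … → MRCA → … → OTU38; the MRCA is the node subtending ((OTU51,OTU49),((OTU60,OTU38,OTU17),OTU29)).
Branch lengths along that path: 0.241 + 0.259 + 0.209 + 0.181 + 0.027 = 0.917.

0.917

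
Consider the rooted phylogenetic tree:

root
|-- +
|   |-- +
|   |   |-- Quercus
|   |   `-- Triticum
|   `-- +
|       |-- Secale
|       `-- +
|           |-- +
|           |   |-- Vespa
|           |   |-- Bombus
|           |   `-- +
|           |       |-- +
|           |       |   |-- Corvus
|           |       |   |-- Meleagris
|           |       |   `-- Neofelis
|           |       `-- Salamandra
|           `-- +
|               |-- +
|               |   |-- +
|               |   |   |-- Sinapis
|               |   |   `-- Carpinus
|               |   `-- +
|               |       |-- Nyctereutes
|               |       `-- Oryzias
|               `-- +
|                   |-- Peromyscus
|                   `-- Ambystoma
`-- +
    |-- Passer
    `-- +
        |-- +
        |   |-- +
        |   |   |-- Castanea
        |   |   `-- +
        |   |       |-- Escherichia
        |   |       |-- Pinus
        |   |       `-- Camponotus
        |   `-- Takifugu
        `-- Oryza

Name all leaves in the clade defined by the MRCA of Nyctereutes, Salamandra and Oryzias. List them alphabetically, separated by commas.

Tracing Nyctereutes: it sits inside (Nyctereutes,Oryzias).
Tracing Salamandra: it sits inside ((Corvus,Meleagris,Neofelis),Salamandra).
Tracing Oryzias: it sits inside (Nyctereutes,Oryzias).
The smallest clade enclosing all 3 is ((Vespa,Bombus,((Corvus,Meleagris,Neofelis),Salamandra)),(((Sinapis,Carpinus),(Nyctereutes,Oryzias)),(Peromyscus,Ambystoma))); the answer is its 12 terminal taxa in alphabetical order.

Ambystoma, Bombus, Carpinus, Corvus, Meleagris, Neofelis, Nyctereutes, Oryzias, Peromyscus, Salamandra, Sinapis, Vespa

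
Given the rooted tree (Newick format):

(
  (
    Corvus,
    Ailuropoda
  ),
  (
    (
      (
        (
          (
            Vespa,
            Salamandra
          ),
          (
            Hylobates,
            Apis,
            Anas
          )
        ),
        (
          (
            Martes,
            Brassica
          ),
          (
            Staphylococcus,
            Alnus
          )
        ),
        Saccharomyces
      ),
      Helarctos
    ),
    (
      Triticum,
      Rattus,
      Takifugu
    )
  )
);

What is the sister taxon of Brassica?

Martes

Brassica attaches to the tree at the node subtending (Martes,Brassica).
The other lineage descending from that same node — the sister group — is the single tip Martes.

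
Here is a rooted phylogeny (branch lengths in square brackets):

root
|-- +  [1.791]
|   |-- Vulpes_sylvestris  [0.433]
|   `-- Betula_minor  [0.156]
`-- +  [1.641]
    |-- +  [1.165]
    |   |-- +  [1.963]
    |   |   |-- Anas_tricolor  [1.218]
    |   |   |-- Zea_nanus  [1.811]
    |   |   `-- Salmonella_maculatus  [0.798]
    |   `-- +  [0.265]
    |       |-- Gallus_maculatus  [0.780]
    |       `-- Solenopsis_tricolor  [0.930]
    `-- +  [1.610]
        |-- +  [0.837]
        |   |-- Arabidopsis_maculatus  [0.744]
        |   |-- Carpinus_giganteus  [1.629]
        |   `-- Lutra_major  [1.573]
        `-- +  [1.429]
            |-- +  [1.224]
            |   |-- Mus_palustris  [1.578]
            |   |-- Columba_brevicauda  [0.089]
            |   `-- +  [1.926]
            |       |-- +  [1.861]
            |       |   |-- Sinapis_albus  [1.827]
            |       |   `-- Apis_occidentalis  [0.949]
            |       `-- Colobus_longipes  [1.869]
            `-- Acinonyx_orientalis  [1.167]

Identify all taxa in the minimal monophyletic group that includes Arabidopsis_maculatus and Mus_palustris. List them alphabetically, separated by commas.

Acinonyx_orientalis, Apis_occidentalis, Arabidopsis_maculatus, Carpinus_giganteus, Colobus_longipes, Columba_brevicauda, Lutra_major, Mus_palustris, Sinapis_albus

Tracing Arabidopsis_maculatus: it sits inside (Arabidopsis_maculatus,Carpinus_giganteus,Lutra_major).
Tracing Mus_palustris: it sits inside (Mus_palustris,Columba_brevicauda,((Sinapis_albus,Apis_occidentalis),Colobus_longipes)).
The smallest clade enclosing both is ((Arabidopsis_maculatus,Carpinus_giganteus,Lutra_major),((Mus_palustris,Columba_brevicauda,((Sinapis_albus,Apis_occidentalis),Colobus_longipes)),Acinonyx_orientalis)); the answer is its 9 terminal taxa in alphabetical order.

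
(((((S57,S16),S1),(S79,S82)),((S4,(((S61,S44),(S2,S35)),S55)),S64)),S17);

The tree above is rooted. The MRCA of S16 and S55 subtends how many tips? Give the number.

12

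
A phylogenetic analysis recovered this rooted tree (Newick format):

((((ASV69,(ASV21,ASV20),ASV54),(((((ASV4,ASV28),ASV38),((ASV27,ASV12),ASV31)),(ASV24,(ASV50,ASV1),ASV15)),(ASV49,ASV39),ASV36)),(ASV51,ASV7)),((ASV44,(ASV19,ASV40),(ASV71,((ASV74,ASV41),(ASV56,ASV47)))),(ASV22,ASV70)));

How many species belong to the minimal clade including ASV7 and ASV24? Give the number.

19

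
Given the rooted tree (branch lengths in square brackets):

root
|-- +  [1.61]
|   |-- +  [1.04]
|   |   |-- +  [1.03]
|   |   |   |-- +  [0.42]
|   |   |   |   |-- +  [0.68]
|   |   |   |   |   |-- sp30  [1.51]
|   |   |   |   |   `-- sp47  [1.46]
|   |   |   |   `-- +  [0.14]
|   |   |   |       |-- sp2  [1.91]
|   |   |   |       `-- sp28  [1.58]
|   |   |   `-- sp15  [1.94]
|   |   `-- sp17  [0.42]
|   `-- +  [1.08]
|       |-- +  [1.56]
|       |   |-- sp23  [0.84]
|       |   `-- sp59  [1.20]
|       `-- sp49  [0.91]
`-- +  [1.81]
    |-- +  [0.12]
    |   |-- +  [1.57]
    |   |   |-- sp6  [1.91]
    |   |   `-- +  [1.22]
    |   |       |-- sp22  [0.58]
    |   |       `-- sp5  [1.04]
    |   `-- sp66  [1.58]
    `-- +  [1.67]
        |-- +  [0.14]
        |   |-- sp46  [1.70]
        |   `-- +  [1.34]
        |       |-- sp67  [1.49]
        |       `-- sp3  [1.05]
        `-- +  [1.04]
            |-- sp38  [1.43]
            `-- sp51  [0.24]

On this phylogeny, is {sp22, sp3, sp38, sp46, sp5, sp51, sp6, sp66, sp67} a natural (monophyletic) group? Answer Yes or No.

Yes

The most recent common ancestor of these taxa subtends (((sp6,(sp22,sp5)),sp66),((sp46,(sp67,sp3)),(sp38,sp51))).
That clade has exactly 9 tips — every listed taxon and nothing else — so the group is monophyletic.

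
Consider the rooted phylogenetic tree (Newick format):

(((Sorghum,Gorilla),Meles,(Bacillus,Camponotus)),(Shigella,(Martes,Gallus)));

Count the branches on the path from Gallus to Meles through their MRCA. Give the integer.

5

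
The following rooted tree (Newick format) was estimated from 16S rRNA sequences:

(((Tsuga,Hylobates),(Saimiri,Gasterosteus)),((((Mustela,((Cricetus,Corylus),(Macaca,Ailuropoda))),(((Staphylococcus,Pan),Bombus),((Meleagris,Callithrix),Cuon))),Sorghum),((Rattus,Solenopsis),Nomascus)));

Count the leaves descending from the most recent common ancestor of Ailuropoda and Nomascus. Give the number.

15

The MRCA of Ailuropoda and Nomascus is the node subtending ((((Mustela,((Cricetus,Corylus),(Macaca,Ailuropoda))),(((Staphylococcus,Pan),Bombus),((Meleagris,Callithrix),Cuon))),Sorghum),((Rattus,Solenopsis),Nomascus)).
That clade contains 15 terminal taxa: Ailuropoda, Bombus, Callithrix, Corylus, Cricetus, Cuon, Macaca, Meleagris, Mustela, Nomascus, Pan, Rattus, Solenopsis, Sorghum, Staphylococcus.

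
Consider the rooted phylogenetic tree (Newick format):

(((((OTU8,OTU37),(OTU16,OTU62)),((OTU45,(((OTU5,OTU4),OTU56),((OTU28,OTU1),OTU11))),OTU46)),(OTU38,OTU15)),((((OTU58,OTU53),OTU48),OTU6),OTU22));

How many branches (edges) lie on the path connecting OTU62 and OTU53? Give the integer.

10

The MRCA of OTU62 and OTU53 is the root of the tree.
From OTU62 up to that node: 5 branches. From OTU53 up to the same node: 5 branches. Total: 5 + 5 = 10.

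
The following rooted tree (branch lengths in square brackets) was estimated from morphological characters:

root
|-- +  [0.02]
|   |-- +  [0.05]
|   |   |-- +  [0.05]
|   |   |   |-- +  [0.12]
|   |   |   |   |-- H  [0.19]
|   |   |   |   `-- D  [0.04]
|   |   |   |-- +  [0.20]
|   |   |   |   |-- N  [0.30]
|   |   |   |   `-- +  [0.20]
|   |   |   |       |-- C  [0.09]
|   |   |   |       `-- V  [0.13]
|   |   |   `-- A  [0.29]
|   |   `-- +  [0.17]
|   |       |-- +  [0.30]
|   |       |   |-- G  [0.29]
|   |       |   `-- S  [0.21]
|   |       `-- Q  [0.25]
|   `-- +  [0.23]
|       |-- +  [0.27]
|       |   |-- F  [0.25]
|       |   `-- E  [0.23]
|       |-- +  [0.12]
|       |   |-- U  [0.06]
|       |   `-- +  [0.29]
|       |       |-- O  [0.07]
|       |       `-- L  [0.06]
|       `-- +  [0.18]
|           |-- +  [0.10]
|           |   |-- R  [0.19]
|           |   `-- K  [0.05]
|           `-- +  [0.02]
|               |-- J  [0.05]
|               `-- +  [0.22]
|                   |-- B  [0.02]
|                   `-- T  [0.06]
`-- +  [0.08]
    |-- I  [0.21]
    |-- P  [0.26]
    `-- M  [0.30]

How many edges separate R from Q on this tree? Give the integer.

7

The MRCA of R and Q is the node subtending ((((H,D),(N,(C,V)),A),((G,S),Q)),((F,E),(U,(O,L)),((R,K),(J,(B,T))))).
From R up to that node: 4 branches. From Q up to the same node: 3 branches. Total: 4 + 3 = 7.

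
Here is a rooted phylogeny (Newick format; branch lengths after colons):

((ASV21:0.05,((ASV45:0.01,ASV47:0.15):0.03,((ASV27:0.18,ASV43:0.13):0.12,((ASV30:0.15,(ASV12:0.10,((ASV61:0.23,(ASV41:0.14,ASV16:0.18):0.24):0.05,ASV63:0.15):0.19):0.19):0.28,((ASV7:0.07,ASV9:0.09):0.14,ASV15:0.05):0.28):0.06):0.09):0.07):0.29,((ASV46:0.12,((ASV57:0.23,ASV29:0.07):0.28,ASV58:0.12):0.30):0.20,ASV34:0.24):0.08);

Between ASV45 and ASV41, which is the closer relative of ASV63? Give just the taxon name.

ASV41

The MRCA of ASV63 and ASV41 subtends ((ASV61,(ASV41,ASV16)),ASV63) (4 taxa).
The MRCA of ASV63 and ASV45 subtends ((ASV45,ASV47),((ASV27,ASV43),((ASV30,(ASV12,((ASV61,(ASV41,ASV16)),ASV63))),((ASV7,ASV9),ASV15)))) (13 taxa).
The first is nested inside the second, so ASV63 shares a more recent common ancestor with ASV41.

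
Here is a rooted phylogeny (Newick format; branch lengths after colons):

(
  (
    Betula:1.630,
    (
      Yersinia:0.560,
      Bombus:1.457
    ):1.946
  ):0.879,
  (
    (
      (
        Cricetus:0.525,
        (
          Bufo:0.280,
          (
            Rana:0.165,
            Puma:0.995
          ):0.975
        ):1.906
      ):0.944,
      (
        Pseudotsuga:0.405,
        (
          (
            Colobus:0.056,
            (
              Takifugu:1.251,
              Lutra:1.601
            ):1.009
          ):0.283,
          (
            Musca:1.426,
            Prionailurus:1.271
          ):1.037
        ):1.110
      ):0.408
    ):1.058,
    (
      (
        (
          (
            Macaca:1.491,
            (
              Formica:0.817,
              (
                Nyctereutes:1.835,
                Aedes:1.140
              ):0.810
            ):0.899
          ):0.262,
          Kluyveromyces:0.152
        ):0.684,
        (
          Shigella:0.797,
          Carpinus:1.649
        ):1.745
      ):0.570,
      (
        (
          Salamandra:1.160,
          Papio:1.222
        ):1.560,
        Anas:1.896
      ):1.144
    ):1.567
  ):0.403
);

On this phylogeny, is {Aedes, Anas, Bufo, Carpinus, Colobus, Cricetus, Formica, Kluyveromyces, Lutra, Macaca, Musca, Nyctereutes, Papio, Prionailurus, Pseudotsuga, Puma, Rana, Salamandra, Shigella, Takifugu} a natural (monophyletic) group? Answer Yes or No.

The most recent common ancestor of these taxa subtends (((Cricetus,(Bufo,(Rana,Puma))),(Pseudotsuga,((Colobus,(Takifugu,Lutra)),(Musca,Prionailurus)))),((((Macaca,(Formica,(Nyctereutes,Aedes))),Kluyveromyces),(Shigella,Carpinus)),((Salamandra,Papio),Anas))).
That clade has exactly 20 tips — every listed taxon and nothing else — so the group is monophyletic.

Yes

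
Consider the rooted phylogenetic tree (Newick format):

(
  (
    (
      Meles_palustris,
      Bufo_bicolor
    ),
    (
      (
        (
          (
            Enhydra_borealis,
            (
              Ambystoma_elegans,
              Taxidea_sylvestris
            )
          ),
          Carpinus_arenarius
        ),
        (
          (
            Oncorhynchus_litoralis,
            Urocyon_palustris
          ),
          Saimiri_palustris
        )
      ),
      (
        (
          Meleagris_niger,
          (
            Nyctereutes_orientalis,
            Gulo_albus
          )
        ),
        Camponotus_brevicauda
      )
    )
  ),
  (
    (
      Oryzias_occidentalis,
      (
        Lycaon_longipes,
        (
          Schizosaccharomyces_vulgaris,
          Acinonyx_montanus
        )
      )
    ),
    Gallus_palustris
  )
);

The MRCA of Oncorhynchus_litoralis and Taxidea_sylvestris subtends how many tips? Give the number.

The MRCA of Oncorhynchus_litoralis and Taxidea_sylvestris is the node subtending (((Enhydra_borealis,(Ambystoma_elegans,Taxidea_sylvestris)),Carpinus_arenarius),((Oncorhynchus_litoralis,Urocyon_palustris),Saimiri_palustris)).
That clade contains 7 terminal taxa: Ambystoma_elegans, Carpinus_arenarius, Enhydra_borealis, Oncorhynchus_litoralis, Saimiri_palustris, Taxidea_sylvestris, Urocyon_palustris.

7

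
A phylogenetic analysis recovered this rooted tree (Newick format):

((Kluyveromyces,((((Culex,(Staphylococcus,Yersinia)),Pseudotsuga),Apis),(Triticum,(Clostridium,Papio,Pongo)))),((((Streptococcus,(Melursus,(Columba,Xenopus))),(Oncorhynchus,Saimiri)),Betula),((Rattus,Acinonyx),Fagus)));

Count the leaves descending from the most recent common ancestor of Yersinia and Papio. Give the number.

9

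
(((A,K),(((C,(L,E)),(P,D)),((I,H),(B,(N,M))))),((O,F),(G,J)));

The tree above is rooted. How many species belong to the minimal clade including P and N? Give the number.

The MRCA of P and N is the node subtending (((C,(L,E)),(P,D)),((I,H),(B,(N,M)))).
That clade contains 10 terminal taxa: B, C, D, E, H, I, L, M, N, P.

10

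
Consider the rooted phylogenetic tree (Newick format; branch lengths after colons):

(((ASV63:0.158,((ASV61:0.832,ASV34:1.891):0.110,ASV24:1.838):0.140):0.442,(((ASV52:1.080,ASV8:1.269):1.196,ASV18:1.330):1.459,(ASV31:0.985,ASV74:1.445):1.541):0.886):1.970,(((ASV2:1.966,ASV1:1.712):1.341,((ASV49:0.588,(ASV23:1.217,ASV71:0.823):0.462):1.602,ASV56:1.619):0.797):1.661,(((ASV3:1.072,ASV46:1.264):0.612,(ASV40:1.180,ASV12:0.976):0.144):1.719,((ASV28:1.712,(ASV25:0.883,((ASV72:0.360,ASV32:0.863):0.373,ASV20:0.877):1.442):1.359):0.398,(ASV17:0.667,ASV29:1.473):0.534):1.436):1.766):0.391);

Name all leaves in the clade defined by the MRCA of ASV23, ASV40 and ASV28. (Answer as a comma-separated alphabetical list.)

ASV1, ASV12, ASV17, ASV2, ASV20, ASV23, ASV25, ASV28, ASV29, ASV3, ASV32, ASV40, ASV46, ASV49, ASV56, ASV71, ASV72

Tracing ASV23: it sits inside (ASV23,ASV71).
Tracing ASV40: it sits inside (ASV40,ASV12).
Tracing ASV28: it sits inside (ASV28,(ASV25,((ASV72,ASV32),ASV20))).
The smallest clade enclosing all 3 is (((ASV2,ASV1),((ASV49,(ASV23,ASV71)),ASV56)),(((ASV3,ASV46),(ASV40,ASV12)),((ASV28,(ASV25,((ASV72,ASV32),ASV20))),(ASV17,ASV29)))); the answer is its 17 terminal taxa in alphabetical order.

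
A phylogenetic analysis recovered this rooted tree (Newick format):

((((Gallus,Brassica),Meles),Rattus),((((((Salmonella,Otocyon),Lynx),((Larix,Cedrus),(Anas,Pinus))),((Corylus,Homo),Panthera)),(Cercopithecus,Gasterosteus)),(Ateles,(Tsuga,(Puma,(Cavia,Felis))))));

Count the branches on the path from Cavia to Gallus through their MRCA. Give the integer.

10

The MRCA of Cavia and Gallus is the root of the tree.
From Cavia up to that node: 6 branches. From Gallus up to the same node: 4 branches. Total: 6 + 4 = 10.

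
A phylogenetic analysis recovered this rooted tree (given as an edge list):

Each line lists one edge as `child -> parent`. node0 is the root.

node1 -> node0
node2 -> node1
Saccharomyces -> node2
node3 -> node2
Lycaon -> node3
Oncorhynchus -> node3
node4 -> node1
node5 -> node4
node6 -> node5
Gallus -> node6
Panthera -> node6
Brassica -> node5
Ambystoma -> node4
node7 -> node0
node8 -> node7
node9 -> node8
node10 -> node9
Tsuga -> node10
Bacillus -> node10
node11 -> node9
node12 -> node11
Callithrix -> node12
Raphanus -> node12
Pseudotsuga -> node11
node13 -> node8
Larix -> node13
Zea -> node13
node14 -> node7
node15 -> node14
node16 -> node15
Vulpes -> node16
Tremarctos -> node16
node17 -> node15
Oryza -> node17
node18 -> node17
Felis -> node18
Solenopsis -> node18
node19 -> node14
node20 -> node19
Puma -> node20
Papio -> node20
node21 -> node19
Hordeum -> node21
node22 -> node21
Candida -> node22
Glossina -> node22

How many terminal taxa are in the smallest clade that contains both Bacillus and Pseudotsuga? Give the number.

5

The MRCA of Bacillus and Pseudotsuga is the node subtending ((Tsuga,Bacillus),((Callithrix,Raphanus),Pseudotsuga)).
That clade contains 5 terminal taxa: Bacillus, Callithrix, Pseudotsuga, Raphanus, Tsuga.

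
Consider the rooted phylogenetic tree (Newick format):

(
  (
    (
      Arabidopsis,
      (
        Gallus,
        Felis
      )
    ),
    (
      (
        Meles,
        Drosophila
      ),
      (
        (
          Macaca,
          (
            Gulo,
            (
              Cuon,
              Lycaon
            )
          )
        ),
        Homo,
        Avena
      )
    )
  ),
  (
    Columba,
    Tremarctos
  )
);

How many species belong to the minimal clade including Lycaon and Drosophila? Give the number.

8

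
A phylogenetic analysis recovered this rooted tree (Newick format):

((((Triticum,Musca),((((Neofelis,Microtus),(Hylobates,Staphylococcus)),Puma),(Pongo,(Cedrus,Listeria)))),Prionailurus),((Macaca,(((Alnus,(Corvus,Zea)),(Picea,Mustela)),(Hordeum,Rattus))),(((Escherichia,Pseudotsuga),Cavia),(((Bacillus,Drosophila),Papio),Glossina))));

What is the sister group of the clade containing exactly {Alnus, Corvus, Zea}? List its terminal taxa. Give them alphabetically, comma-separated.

The clade containing exactly {Alnus, Corvus, Zea} attaches to the tree at the node subtending ((Alnus,(Corvus,Zea)),(Picea,Mustela)).
The other lineage descending from that same node — the sister group — is (Picea,Mustela); its 2 tips in alphabetical order are the answer.

Mustela, Picea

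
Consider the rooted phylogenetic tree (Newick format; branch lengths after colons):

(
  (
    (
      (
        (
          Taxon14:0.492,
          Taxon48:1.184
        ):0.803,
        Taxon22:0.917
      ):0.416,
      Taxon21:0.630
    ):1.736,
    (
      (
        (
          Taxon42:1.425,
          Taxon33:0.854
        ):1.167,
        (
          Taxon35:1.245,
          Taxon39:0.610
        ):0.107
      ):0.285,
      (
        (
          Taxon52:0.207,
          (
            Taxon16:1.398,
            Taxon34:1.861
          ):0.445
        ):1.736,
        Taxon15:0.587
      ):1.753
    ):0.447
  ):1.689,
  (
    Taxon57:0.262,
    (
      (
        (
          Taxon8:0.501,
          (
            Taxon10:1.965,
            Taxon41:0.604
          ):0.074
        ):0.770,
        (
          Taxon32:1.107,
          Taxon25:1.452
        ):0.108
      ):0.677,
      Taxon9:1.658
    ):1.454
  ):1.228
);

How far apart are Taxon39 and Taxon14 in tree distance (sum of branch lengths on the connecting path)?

The path runs Taxon39 → … → MRCA → … → Taxon14; the MRCA is the node subtending ((((Taxon14,Taxon48),Taxon22),Taxon21),(((Taxon42,Taxon33),(Taxon35,Taxon39)),((Taxon52,(Taxon16,Taxon34)),Taxon15))).
Branch lengths along that path: 0.610 + 0.107 + 0.285 + 0.447 + 1.736 + 0.416 + 0.803 + 0.492 = 4.896.

4.896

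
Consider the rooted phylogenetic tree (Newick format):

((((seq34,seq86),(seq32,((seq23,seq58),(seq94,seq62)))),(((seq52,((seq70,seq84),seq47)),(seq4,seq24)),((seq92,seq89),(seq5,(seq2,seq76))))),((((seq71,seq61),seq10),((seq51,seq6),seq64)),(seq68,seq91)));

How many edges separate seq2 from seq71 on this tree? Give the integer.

The MRCA of seq2 and seq71 is the root of the tree.
From seq2 up to that node: 6 branches. From seq71 up to the same node: 5 branches. Total: 6 + 5 = 11.

11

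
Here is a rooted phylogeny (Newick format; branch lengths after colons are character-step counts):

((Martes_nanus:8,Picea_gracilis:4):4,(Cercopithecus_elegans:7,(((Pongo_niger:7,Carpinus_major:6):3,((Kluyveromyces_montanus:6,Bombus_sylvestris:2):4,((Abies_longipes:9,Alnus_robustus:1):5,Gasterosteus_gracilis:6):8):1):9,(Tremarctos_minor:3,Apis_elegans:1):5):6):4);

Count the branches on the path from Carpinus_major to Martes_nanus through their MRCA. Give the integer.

7

The MRCA of Carpinus_major and Martes_nanus is the root of the tree.
From Carpinus_major up to that node: 5 branches. From Martes_nanus up to the same node: 2 branches. Total: 5 + 2 = 7.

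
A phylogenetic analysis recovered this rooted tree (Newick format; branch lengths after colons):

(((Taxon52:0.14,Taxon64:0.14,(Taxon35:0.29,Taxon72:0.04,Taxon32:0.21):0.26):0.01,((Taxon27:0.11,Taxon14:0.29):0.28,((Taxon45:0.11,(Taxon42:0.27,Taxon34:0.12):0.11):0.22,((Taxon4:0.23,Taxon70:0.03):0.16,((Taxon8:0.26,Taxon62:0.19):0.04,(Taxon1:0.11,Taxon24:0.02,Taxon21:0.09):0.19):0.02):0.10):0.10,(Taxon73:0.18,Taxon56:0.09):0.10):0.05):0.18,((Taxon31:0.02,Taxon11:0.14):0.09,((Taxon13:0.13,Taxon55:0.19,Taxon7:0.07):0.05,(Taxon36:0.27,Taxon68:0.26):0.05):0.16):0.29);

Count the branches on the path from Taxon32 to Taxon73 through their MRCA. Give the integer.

6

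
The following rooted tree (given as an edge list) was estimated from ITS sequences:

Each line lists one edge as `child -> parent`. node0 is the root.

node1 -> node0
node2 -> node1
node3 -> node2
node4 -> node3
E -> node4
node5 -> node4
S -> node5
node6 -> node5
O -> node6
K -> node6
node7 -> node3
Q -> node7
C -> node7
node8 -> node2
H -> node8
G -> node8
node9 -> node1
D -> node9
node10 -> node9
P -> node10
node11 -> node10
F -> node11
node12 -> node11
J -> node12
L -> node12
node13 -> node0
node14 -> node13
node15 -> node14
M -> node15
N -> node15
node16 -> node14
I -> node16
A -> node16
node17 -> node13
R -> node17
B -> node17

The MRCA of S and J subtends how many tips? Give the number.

13

The MRCA of S and J is the node subtending ((((E,(S,(O,K))),(Q,C)),(H,G)),(D,(P,(F,(J,L))))).
That clade contains 13 terminal taxa: C, D, E, F, G, H, J, K, L, O, P, Q, S.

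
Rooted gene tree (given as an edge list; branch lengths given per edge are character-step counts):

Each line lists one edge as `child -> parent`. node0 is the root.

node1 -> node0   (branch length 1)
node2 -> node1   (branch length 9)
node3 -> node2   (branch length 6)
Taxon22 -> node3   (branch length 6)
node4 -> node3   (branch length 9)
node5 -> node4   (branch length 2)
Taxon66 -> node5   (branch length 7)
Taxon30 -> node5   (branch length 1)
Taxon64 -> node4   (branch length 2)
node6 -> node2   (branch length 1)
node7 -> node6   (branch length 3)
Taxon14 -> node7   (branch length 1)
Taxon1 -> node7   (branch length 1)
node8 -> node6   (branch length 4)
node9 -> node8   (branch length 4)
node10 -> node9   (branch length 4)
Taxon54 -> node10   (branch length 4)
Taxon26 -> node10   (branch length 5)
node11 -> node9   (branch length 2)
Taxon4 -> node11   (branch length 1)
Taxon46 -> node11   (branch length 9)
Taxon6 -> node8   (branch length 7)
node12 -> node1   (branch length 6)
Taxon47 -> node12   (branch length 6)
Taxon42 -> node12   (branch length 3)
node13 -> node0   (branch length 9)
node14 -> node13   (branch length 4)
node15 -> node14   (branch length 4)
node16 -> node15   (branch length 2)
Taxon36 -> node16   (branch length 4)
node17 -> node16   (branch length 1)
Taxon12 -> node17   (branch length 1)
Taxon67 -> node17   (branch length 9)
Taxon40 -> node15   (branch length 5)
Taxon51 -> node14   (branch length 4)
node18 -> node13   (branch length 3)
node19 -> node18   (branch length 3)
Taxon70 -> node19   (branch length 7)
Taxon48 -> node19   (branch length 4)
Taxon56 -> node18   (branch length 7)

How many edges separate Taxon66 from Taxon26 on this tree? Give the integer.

The MRCA of Taxon66 and Taxon26 is the node subtending ((Taxon22,((Taxon66,Taxon30),Taxon64)),((Taxon14,Taxon1),(((Taxon54,Taxon26),(Taxon4,Taxon46)),Taxon6))).
From Taxon66 up to that node: 4 branches. From Taxon26 up to the same node: 5 branches. Total: 4 + 5 = 9.

9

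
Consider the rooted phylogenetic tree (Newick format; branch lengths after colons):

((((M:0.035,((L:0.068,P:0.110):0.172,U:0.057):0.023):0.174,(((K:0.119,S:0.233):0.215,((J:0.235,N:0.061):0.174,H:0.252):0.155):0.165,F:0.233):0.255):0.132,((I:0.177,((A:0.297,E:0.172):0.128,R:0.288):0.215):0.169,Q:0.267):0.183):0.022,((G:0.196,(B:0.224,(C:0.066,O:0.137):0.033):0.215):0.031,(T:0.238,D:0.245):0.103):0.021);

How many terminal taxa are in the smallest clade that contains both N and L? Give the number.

10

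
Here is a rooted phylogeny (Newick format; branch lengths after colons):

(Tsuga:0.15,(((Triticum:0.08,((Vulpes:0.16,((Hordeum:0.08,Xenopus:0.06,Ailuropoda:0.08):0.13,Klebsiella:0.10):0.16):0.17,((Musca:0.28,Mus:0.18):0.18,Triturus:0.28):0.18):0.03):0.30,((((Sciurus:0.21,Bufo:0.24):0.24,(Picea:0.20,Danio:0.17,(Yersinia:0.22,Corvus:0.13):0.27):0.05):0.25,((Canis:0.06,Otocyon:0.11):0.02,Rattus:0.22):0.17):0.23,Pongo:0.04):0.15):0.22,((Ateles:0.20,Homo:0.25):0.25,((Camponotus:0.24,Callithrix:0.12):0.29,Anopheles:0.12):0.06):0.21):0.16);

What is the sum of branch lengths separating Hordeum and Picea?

The path runs Hordeum → … → MRCA → … → Picea; the MRCA is the node subtending ((Triticum,((Vulpes,((Hordeum,Xenopus,Ailuropoda),Klebsiella)),((Musca,Mus),Triturus))),((((Sciurus,Bufo),(Picea,Danio,(Yersinia,Corvus))),((Canis,Otocyon),Rattus)),Pongo)).
Branch lengths along that path: 0.08 + 0.13 + 0.16 + 0.17 + 0.03 + 0.30 + 0.15 + 0.23 + 0.25 + 0.05 + 0.20 = 1.75.

1.75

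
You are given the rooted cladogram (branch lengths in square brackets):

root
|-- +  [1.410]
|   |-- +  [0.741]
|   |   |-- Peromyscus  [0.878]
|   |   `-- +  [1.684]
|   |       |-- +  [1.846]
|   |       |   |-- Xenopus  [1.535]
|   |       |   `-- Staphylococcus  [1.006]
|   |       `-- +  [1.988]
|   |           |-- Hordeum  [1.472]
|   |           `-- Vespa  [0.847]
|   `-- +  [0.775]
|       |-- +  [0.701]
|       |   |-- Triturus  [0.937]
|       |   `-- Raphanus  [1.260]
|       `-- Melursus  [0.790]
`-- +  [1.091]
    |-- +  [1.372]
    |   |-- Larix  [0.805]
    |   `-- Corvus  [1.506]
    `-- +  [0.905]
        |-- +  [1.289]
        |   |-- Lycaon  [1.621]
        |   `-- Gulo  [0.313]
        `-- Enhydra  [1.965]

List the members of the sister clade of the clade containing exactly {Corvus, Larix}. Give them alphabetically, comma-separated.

Enhydra, Gulo, Lycaon

The clade containing exactly {Corvus, Larix} attaches to the tree at the node subtending ((Larix,Corvus),((Lycaon,Gulo),Enhydra)).
The other lineage descending from that same node — the sister group — is ((Lycaon,Gulo),Enhydra); its 3 tips in alphabetical order are the answer.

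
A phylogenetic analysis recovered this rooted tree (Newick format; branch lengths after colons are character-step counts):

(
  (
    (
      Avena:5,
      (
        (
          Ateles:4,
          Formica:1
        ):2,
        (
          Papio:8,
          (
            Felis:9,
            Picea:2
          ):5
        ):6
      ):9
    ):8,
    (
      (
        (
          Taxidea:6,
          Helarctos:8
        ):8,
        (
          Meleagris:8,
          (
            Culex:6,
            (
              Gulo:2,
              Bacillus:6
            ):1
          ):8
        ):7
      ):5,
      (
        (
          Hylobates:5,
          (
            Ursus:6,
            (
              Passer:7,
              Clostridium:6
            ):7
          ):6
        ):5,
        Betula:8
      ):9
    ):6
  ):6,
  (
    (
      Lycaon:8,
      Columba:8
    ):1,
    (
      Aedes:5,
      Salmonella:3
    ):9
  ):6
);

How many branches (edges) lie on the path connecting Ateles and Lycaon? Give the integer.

The MRCA of Ateles and Lycaon is the root of the tree.
From Ateles up to that node: 5 branches. From Lycaon up to the same node: 3 branches. Total: 5 + 3 = 8.

8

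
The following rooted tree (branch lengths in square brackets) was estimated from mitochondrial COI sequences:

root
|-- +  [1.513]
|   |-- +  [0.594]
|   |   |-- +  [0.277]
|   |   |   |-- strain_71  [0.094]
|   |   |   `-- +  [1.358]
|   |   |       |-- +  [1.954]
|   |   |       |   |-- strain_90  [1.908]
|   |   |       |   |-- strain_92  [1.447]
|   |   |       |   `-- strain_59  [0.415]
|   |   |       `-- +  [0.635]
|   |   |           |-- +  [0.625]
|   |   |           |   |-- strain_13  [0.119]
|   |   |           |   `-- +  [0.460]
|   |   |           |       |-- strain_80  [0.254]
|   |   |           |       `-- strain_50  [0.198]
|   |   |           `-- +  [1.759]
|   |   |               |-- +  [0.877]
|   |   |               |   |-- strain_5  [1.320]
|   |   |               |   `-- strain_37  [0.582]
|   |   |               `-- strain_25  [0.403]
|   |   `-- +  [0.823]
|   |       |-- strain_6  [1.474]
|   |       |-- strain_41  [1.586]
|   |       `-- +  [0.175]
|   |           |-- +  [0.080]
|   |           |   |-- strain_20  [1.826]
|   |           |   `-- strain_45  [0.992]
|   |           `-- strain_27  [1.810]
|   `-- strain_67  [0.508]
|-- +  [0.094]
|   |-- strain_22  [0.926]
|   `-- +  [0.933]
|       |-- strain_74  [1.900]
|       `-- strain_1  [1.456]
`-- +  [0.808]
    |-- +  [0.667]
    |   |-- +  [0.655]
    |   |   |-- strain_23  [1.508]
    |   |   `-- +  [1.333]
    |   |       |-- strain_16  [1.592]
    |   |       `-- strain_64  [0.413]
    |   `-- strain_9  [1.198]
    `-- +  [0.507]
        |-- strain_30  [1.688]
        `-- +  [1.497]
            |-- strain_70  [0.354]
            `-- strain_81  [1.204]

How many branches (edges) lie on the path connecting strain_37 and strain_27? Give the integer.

9

The MRCA of strain_37 and strain_27 is the node subtending ((strain_71,((strain_90,strain_92,strain_59),((strain_13,(strain_80,strain_50)),((strain_5,strain_37),strain_25)))),(strain_6,strain_41,((strain_20,strain_45),strain_27))).
From strain_37 up to that node: 6 branches. From strain_27 up to the same node: 3 branches. Total: 6 + 3 = 9.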